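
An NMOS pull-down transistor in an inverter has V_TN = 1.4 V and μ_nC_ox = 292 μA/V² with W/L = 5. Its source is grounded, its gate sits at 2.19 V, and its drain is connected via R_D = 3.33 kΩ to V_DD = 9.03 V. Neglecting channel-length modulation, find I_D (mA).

I_D = 0.456 mA

V_GS = V_G = 2.19 V, so V_ov = 2.19 − 1.4 = 0.79 V.
k_n = μ_nC_ox · (W/L) = 1.46 mA/V².
Assume saturation: I_D = ½ k_n V_ov² = 0.5 × 1.46 × 0.79² = 0.456 mA, giving V_DS = V_DD − I_D R_D = 9.03 − 0.456 × 3.33 = 7.51 V.
V_DS = 7.51 V ≥ V_ov = 0.79 V, confirming saturation.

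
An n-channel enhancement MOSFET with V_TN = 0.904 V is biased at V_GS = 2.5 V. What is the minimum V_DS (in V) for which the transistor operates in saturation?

V_DS,sat = 1.60 V

The boundary between triode and saturation is V_DS = V_GS − V_TN = V_ov.
V_ov = 2.5 − 0.904 = 1.6 V.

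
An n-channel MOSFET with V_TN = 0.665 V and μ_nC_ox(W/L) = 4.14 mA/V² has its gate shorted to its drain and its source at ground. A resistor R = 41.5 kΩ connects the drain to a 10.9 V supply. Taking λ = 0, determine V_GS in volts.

V_GS = 1.00 V

With gate tied to drain, V_GS = V_DS ≥ V_GS − V_TN, so the device is in saturation.
KCL at the drain: ½ k_n (V_GS − V_TN)² = (V_DD − V_GS)/R.
Let x = V_GS − 0.665. Then 85.9 x² + x − 10.23 = 0, giving x = 0.339 V (positive root), so V_GS = 1 V.
I_D = (V_DD − V_GS)/R = (10.9 − 1) / 41.5 = 0.238 mA.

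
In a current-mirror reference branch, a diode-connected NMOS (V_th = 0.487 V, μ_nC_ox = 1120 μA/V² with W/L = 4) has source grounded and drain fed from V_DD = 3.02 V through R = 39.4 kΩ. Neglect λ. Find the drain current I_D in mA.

I_D = 0.0601 mA

With gate tied to drain, V_GS = V_DS ≥ V_GS − V_th, so the device is in saturation.
k_n = μ_nC_ox · (W/L) = 4.48 mA/V².
KCL at the drain: ½ k_n (V_GS − V_th)² = (V_DD − V_GS)/R.
Let x = V_GS − 0.487. Then 88.3 x² + x − 2.533 = 0, giving x = 0.164 V (positive root), so V_GS = 0.651 V.
I_D = (V_DD − V_GS)/R = (3.02 − 0.651) / 39.4 = 0.0601 mA.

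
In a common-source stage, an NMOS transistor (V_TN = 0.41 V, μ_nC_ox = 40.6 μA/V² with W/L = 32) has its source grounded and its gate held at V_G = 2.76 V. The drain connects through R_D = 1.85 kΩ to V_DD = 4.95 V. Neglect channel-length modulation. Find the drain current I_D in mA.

V_GS = V_G = 2.76 V, so V_ov = 2.76 − 0.41 = 2.35 V.
k_n = μ_nC_ox · (W/L) = 1.299 mA/V².
Assume saturation: I_D = ½ k_n V_ov² = 0.5 × 1.299 × 2.35² = 3.59 mA, giving V_DS = V_DD − I_D R_D = 4.95 − 3.59 × 1.85 = -1.69 V.
But -1.69 V < V_ov = 2.35 V, so the device is actually in triode.
In triode I_D = k_n[V_ov V_DS − ½ V_DS²] and I_D = (V_DD − V_DS)/R_D. Equating: 1.2 V_DS² − 6.648 V_DS + 4.95 = 0, giving V_DS = 0.887 V (the root below V_ov).
I_D = (4.95 − 0.887) / 1.85 = 2.2 mA.

I_D = 2.20 mA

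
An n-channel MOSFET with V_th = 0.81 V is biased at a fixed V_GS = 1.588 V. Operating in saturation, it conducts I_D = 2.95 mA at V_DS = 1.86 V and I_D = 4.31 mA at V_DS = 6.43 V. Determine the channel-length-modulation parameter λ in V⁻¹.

With V_GS fixed, I_D ∝ (1 + λ V_DS) in saturation, so I_D2/I_D1 = (1 + λ V_DS2)/(1 + λ V_DS1).
4.31/2.95 = 1.461 = (1 + 6.43 λ)/(1 + 1.86 λ).
Solving: λ (I_D1 V_DS2 − I_D2 V_DS1) = I_D2 − I_D1, so λ = (4.31 − 2.95) / (2.95 × 6.43 − 4.31 × 1.86) = 1.36 / 11 = 0.124 V⁻¹.

λ = 0.124 V⁻¹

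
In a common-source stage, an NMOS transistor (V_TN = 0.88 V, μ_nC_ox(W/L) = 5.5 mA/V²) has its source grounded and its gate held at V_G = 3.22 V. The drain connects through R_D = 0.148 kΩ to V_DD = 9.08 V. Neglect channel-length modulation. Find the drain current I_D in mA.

I_D = 15.1 mA

V_GS = V_G = 3.22 V, so V_ov = 3.22 − 0.88 = 2.34 V.
Assume saturation: I_D = ½ k_n V_ov² = 0.5 × 5.5 × 2.34² = 15.1 mA, giving V_DS = V_DD − I_D R_D = 9.08 − 15.1 × 0.148 = 6.85 V.
V_DS = 6.85 V ≥ V_ov = 2.34 V, confirming saturation.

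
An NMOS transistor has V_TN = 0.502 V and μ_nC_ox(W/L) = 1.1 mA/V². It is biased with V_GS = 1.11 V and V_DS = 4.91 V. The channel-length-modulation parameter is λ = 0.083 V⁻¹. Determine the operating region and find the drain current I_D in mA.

Saturation; I_D = 0.286 mA

V_ov = V_GS − V_TN = 1.11 − 0.502 = 0.608 V.
Since V_DS = 4.91 V ≥ V_ov = 0.608 V, the device is in saturation.
I_D = ½ k_n V_ov² (1 + λ V_DS) = 0.5 × 1.1 × 0.608² × (1 + 0.083 × 4.91) = 0.286 mA.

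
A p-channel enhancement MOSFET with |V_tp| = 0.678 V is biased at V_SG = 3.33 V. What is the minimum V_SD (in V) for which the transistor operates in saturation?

The boundary between triode and saturation is V_SD = V_SG − |V_tp| = V_ov.
V_ov = 3.33 − 0.678 = 2.65 V.

V_SD,sat = 2.65 V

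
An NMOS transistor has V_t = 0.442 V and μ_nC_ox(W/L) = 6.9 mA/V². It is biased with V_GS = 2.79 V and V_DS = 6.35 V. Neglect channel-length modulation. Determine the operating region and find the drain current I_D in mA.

Saturation; I_D = 19.0 mA

V_ov = V_GS − V_t = 2.79 − 0.442 = 2.35 V.
Since V_DS = 6.35 V ≥ V_ov = 2.35 V, the device is in saturation.
I_D = ½ k_n V_ov² = 0.5 × 6.9 × 2.35² = 19 mA.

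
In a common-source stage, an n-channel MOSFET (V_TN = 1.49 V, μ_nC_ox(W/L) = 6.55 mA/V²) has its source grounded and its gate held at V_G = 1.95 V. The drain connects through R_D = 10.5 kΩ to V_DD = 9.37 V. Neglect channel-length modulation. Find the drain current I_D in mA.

V_GS = V_G = 1.95 V, so V_ov = 1.95 − 1.49 = 0.46 V.
Assume saturation: I_D = ½ k_n V_ov² = 0.5 × 6.55 × 0.46² = 0.693 mA, giving V_DS = V_DD − I_D R_D = 9.37 − 0.693 × 10.5 = 2.09 V.
V_DS = 2.09 V ≥ V_ov = 0.46 V, confirming saturation.

I_D = 0.693 mA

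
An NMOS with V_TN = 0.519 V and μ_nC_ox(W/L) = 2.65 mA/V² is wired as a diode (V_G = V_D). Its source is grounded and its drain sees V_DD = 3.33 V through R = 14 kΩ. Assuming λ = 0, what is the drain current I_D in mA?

With gate tied to drain, V_GS = V_DS ≥ V_GS − V_TN, so the device is in saturation.
KCL at the drain: ½ k_n (V_GS − V_TN)² = (V_DD − V_GS)/R.
Let x = V_GS − 0.519. Then 18.6 x² + x − 2.811 = 0, giving x = 0.363 V (positive root), so V_GS = 0.882 V.
I_D = (V_DD − V_GS)/R = (3.33 − 0.882) / 14 = 0.175 mA.

I_D = 0.175 mA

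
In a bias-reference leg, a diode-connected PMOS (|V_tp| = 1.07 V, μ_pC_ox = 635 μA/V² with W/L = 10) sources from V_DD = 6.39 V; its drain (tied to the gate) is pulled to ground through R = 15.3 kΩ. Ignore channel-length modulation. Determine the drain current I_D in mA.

With gate tied to drain, V_SG = V_SD ≥ V_SG − |V_tp|, so the device is in saturation.
k_p = μ_pC_ox · (W/L) = 6.35 mA/V².
KCL at the drain: ½ k_p (V_SG − |V_tp|)² = (V_DD − V_SG)/R.
Let x = V_SG − 1.07. Then 48.6 x² + x − 5.32 = 0, giving x = 0.321 V (positive root), so V_SG = 1.39 V.
I_D = (V_DD − V_SG)/R = (6.39 − 1.39) / 15.3 = 0.327 mA.

I_D = 0.327 mA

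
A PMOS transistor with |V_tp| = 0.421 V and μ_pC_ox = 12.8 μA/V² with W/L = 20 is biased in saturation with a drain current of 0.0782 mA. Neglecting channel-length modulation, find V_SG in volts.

V_SG = 1.20 V

k_p = μ_pC_ox · (W/L) = 0.256 mA/V².
In saturation I_D = ½ k_p (V_SG − |V_tp|)², so V_SG − |V_tp| = √(2 I_D / k_p) = √(2 × 0.0782 / 0.256) = 0.782 V.
V_SG = 0.421 + 0.782 = 1.2 V.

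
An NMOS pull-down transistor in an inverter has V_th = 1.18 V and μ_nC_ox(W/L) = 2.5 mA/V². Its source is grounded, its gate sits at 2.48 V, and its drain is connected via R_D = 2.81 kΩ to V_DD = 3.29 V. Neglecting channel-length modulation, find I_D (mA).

I_D = 1.04 mA

V_GS = V_G = 2.48 V, so V_ov = 2.48 − 1.18 = 1.3 V.
Assume saturation: I_D = ½ k_n V_ov² = 0.5 × 2.5 × 1.3² = 2.11 mA, giving V_DS = V_DD − I_D R_D = 3.29 − 2.11 × 2.81 = -2.65 V.
But -2.65 V < V_ov = 1.3 V, so the device is actually in triode.
In triode I_D = k_n[V_ov V_DS − ½ V_DS²] and I_D = (V_DD − V_DS)/R_D. Equating: 3.51 V_DS² − 10.13 V_DS + 3.29 = 0, giving V_DS = 0.373 V (the root below V_ov).
I_D = (3.29 − 0.373) / 2.81 = 1.04 mA.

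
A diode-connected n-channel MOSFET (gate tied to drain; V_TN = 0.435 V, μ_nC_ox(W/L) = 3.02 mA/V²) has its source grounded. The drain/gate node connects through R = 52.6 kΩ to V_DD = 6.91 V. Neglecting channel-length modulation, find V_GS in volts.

V_GS = 0.714 V

With gate tied to drain, V_GS = V_DS ≥ V_GS − V_TN, so the device is in saturation.
KCL at the drain: ½ k_n (V_GS − V_TN)² = (V_DD − V_GS)/R.
Let x = V_GS − 0.435. Then 79.4 x² + x − 6.475 = 0, giving x = 0.279 V (positive root), so V_GS = 0.714 V.
I_D = (V_DD − V_GS)/R = (6.91 − 0.714) / 52.6 = 0.118 mA.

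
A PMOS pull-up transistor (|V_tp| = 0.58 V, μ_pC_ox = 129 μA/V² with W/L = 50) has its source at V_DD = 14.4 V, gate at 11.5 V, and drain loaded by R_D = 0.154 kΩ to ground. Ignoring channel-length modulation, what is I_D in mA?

V_SG = V_DD − V_G = 14.4 − 11.5 = 2.9 V, so V_ov = 2.9 − 0.58 = 2.32 V.
k_p = μ_pC_ox · (W/L) = 6.45 mA/V².
Assume saturation: I_D = ½ k_p V_ov² = 0.5 × 6.45 × 2.32² = 17.4 mA, giving V_SD = V_DD − I_D R_D = 14.4 − 17.4 × 0.154 = 11.7 V.
V_SD = 11.7 V ≥ V_ov = 2.32 V, confirming saturation.

I_D = 17.4 mA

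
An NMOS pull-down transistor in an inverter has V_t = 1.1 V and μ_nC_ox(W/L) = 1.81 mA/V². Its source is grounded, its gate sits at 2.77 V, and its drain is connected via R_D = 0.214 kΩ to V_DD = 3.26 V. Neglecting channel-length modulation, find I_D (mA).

I_D = 2.52 mA

V_GS = V_G = 2.77 V, so V_ov = 2.77 − 1.1 = 1.67 V.
Assume saturation: I_D = ½ k_n V_ov² = 0.5 × 1.81 × 1.67² = 2.52 mA, giving V_DS = V_DD − I_D R_D = 3.26 − 2.52 × 0.214 = 2.72 V.
V_DS = 2.72 V ≥ V_ov = 1.67 V, confirming saturation.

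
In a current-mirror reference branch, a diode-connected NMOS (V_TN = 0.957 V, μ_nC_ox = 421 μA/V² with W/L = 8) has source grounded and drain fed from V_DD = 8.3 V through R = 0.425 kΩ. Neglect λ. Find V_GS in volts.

V_GS = 3.54 V

With gate tied to drain, V_GS = V_DS ≥ V_GS − V_TN, so the device is in saturation.
k_n = μ_nC_ox · (W/L) = 3.368 mA/V².
KCL at the drain: ½ k_n (V_GS − V_TN)² = (V_DD − V_GS)/R.
Let x = V_GS − 0.957. Then 0.716 x² + x − 7.343 = 0, giving x = 2.58 V (positive root), so V_GS = 3.54 V.
I_D = (V_DD − V_GS)/R = (8.3 − 3.54) / 0.425 = 11.2 mA.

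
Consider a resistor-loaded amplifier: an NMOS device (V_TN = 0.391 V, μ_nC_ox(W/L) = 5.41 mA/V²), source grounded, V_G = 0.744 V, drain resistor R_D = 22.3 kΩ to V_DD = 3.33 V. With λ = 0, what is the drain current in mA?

I_D = 0.145 mA

V_GS = V_G = 0.744 V, so V_ov = 0.744 − 0.391 = 0.353 V.
Assume saturation: I_D = ½ k_n V_ov² = 0.5 × 5.41 × 0.353² = 0.337 mA, giving V_DS = V_DD − I_D R_D = 3.33 − 0.337 × 22.3 = -4.19 V.
But -4.19 V < V_ov = 0.353 V, so the device is actually in triode.
In triode I_D = k_n[V_ov V_DS − ½ V_DS²] and I_D = (V_DD − V_DS)/R_D. Equating: 60.3 V_DS² − 43.59 V_DS + 3.33 = 0, giving V_DS = 0.0868 V (the root below V_ov).
I_D = (3.33 − 0.0868) / 22.3 = 0.145 mA.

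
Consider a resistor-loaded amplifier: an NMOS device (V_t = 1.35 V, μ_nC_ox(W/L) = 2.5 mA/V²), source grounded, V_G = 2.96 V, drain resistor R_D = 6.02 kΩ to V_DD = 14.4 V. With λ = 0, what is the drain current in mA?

V_GS = V_G = 2.96 V, so V_ov = 2.96 − 1.35 = 1.61 V.
Assume saturation: I_D = ½ k_n V_ov² = 0.5 × 2.5 × 1.61² = 3.24 mA, giving V_DS = V_DD − I_D R_D = 14.4 − 3.24 × 6.02 = -5.11 V.
But -5.11 V < V_ov = 1.61 V, so the device is actually in triode.
In triode I_D = k_n[V_ov V_DS − ½ V_DS²] and I_D = (V_DD − V_DS)/R_D. Equating: 7.52 V_DS² − 25.23 V_DS + 14.4 = 0, giving V_DS = 0.729 V (the root below V_ov).
I_D = (14.4 − 0.729) / 6.02 = 2.27 mA.

I_D = 2.27 mA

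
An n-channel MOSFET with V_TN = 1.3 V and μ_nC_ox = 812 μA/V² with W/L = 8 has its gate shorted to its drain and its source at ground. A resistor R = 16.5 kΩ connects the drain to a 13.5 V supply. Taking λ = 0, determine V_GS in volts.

V_GS = 1.77 V

With gate tied to drain, V_GS = V_DS ≥ V_GS − V_TN, so the device is in saturation.
k_n = μ_nC_ox · (W/L) = 6.496 mA/V².
KCL at the drain: ½ k_n (V_GS − V_TN)² = (V_DD − V_GS)/R.
Let x = V_GS − 1.3. Then 53.6 x² + x − 12.2 = 0, giving x = 0.468 V (positive root), so V_GS = 1.77 V.
I_D = (V_DD − V_GS)/R = (13.5 − 1.77) / 16.5 = 0.711 mA.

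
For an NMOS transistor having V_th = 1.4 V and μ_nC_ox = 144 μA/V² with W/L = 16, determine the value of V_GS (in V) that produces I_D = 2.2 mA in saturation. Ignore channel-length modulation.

k_n = μ_nC_ox · (W/L) = 2.304 mA/V².
In saturation I_D = ½ k_n (V_GS − V_th)², so V_GS − V_th = √(2 I_D / k_n) = √(2 × 2.2 / 2.304) = 1.38 V.
V_GS = 1.4 + 1.38 = 2.78 V.

V_GS = 2.78 V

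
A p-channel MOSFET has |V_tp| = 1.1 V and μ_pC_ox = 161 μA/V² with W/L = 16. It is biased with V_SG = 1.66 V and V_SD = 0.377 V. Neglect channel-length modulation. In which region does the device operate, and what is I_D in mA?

k_p = μ_pC_ox · (W/L) = 2.576 mA/V².
V_ov = V_SG − |V_tp| = 1.66 − 1.1 = 0.56 V.
Since V_SD = 0.377 V < V_ov = 0.56 V, the device is in the triode region.
I_D = k_p [V_ov · V_SD − ½ V_SD²] = 2.576 × [0.56 × 0.377 − 0.5 × 0.377²] = 0.361 mA.

Triode; I_D = 0.361 mA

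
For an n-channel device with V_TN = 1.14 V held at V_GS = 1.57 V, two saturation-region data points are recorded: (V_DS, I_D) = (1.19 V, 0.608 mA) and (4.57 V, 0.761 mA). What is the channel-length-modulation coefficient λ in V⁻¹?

λ = 0.0817 V⁻¹

With V_GS fixed, I_D ∝ (1 + λ V_DS) in saturation, so I_D2/I_D1 = (1 + λ V_DS2)/(1 + λ V_DS1).
0.761/0.608 = 1.252 = (1 + 4.57 λ)/(1 + 1.19 λ).
Solving: λ (I_D1 V_DS2 − I_D2 V_DS1) = I_D2 − I_D1, so λ = (0.761 − 0.608) / (0.608 × 4.57 − 0.761 × 1.19) = 0.153 / 1.87 = 0.0817 V⁻¹.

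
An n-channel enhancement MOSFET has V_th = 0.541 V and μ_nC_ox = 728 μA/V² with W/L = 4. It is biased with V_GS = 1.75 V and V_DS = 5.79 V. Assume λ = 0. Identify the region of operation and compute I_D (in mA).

Saturation; I_D = 2.13 mA

k_n = μ_nC_ox · (W/L) = 2.912 mA/V².
V_ov = V_GS − V_th = 1.75 − 0.541 = 1.21 V.
Since V_DS = 5.79 V ≥ V_ov = 1.21 V, the device is in saturation.
I_D = ½ k_n V_ov² = 0.5 × 2.912 × 1.21² = 2.13 mA.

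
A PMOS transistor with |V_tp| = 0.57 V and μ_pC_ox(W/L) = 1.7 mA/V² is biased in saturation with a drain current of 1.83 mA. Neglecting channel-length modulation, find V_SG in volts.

In saturation I_D = ½ k_p (V_SG − |V_tp|)², so V_SG − |V_tp| = √(2 I_D / k_p) = √(2 × 1.83 / 1.7) = 1.47 V.
V_SG = 0.57 + 1.47 = 2.04 V.

V_SG = 2.04 V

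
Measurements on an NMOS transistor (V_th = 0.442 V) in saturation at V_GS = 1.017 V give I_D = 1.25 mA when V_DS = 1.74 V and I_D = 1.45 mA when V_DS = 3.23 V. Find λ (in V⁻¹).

λ = 0.132 V⁻¹

With V_GS fixed, I_D ∝ (1 + λ V_DS) in saturation, so I_D2/I_D1 = (1 + λ V_DS2)/(1 + λ V_DS1).
1.45/1.25 = 1.16 = (1 + 3.23 λ)/(1 + 1.74 λ).
Solving: λ (I_D1 V_DS2 − I_D2 V_DS1) = I_D2 − I_D1, so λ = (1.45 − 1.25) / (1.25 × 3.23 − 1.45 × 1.74) = 0.2 / 1.51 = 0.132 V⁻¹.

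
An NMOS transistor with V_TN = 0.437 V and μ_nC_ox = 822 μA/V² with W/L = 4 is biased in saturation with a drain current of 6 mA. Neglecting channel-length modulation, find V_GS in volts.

k_n = μ_nC_ox · (W/L) = 3.288 mA/V².
In saturation I_D = ½ k_n (V_GS − V_TN)², so V_GS − V_TN = √(2 I_D / k_n) = √(2 × 6 / 3.288) = 1.91 V.
V_GS = 0.437 + 1.91 = 2.35 V.

V_GS = 2.35 V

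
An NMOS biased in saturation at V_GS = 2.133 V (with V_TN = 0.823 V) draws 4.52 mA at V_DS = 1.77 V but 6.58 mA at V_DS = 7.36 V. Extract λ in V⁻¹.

With V_GS fixed, I_D ∝ (1 + λ V_DS) in saturation, so I_D2/I_D1 = (1 + λ V_DS2)/(1 + λ V_DS1).
6.58/4.52 = 1.456 = (1 + 7.36 λ)/(1 + 1.77 λ).
Solving: λ (I_D1 V_DS2 − I_D2 V_DS1) = I_D2 − I_D1, so λ = (6.58 − 4.52) / (4.52 × 7.36 − 6.58 × 1.77) = 2.06 / 21.6 = 0.0953 V⁻¹.

λ = 0.0953 V⁻¹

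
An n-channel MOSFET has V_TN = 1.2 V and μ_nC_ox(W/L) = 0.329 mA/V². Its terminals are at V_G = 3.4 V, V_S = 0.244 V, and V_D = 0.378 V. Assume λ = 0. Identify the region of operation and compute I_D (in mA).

Triode; I_D = 0.0833 mA

V_GS = V_G − V_S = 3.4 − 0.244 = 3.16 V; V_DS = V_D − V_S = 0.378 − 0.244 = 0.134 V.
V_ov = V_GS − V_TN = 3.16 − 1.2 = 1.96 V.
Since V_DS = 0.134 V < V_ov = 1.96 V, the device is in the triode region.
I_D = k_n [V_ov · V_DS − ½ V_DS²] = 0.329 × [1.96 × 0.134 − 0.5 × 0.134²] = 0.0833 mA.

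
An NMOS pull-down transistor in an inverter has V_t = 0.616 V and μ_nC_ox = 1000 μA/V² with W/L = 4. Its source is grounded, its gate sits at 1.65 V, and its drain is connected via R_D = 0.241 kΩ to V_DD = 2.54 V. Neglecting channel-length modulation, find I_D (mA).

I_D = 2.14 mA

V_GS = V_G = 1.65 V, so V_ov = 1.65 − 0.616 = 1.03 V.
k_n = μ_nC_ox · (W/L) = 4 mA/V².
Assume saturation: I_D = ½ k_n V_ov² = 0.5 × 4 × 1.03² = 2.14 mA, giving V_DS = V_DD − I_D R_D = 2.54 − 2.14 × 0.241 = 2.02 V.
V_DS = 2.02 V ≥ V_ov = 1.03 V, confirming saturation.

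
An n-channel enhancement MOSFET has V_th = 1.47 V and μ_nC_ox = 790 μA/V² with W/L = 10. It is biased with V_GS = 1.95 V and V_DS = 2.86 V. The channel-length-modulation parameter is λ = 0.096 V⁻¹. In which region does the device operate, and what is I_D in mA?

k_n = μ_nC_ox · (W/L) = 7.9 mA/V².
V_ov = V_GS − V_th = 1.95 − 1.47 = 0.48 V.
Since V_DS = 2.86 V ≥ V_ov = 0.48 V, the device is in saturation.
I_D = ½ k_n V_ov² (1 + λ V_DS) = 0.5 × 7.9 × 0.48² × (1 + 0.096 × 2.86) = 1.16 mA.

Saturation; I_D = 1.16 mA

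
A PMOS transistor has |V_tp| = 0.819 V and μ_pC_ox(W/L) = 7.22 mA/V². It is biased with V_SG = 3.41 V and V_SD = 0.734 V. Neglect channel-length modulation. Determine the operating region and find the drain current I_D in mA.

V_ov = V_SG − |V_tp| = 3.41 − 0.819 = 2.59 V.
Since V_SD = 0.734 V < V_ov = 2.59 V, the device is in the triode region.
I_D = k_p [V_ov · V_SD − ½ V_SD²] = 7.22 × [2.59 × 0.734 − 0.5 × 0.734²] = 11.8 mA.

Triode; I_D = 11.8 mA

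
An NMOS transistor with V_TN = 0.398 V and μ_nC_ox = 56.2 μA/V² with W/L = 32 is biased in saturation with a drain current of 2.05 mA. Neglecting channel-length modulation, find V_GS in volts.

k_n = μ_nC_ox · (W/L) = 1.798 mA/V².
In saturation I_D = ½ k_n (V_GS − V_TN)², so V_GS − V_TN = √(2 I_D / k_n) = √(2 × 2.05 / 1.798) = 1.51 V.
V_GS = 0.398 + 1.51 = 1.91 V.

V_GS = 1.91 V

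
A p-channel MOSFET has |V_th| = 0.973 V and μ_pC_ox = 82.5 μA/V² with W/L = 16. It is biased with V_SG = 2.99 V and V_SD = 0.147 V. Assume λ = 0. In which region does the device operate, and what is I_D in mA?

Triode; I_D = 0.377 mA

k_p = μ_pC_ox · (W/L) = 1.32 mA/V².
V_ov = V_SG − |V_th| = 2.99 − 0.973 = 2.02 V.
Since V_SD = 0.147 V < V_ov = 2.02 V, the device is in the triode region.
I_D = k_p [V_ov · V_SD − ½ V_SD²] = 1.32 × [2.02 × 0.147 − 0.5 × 0.147²] = 0.377 mA.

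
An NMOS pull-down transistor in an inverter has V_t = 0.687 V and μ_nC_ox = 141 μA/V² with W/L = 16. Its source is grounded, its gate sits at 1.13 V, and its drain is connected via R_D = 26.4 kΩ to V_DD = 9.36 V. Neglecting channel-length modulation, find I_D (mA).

V_GS = V_G = 1.13 V, so V_ov = 1.13 − 0.687 = 0.443 V.
k_n = μ_nC_ox · (W/L) = 2.256 mA/V².
Assume saturation: I_D = ½ k_n V_ov² = 0.5 × 2.256 × 0.443² = 0.221 mA, giving V_DS = V_DD − I_D R_D = 9.36 − 0.221 × 26.4 = 3.52 V.
V_DS = 3.52 V ≥ V_ov = 0.443 V, confirming saturation.

I_D = 0.221 mA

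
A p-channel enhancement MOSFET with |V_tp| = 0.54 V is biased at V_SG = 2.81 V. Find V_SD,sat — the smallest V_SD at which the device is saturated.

V_SD,sat = 2.27 V

The boundary between triode and saturation is V_SD = V_SG − |V_tp| = V_ov.
V_ov = 2.81 − 0.54 = 2.27 V.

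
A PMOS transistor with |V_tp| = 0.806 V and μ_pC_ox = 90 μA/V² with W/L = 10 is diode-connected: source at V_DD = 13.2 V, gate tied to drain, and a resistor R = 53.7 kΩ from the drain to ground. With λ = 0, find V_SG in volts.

With gate tied to drain, V_SG = V_SD ≥ V_SG − |V_tp|, so the device is in saturation.
k_p = μ_pC_ox · (W/L) = 0.9 mA/V².
KCL at the drain: ½ k_p (V_SG − |V_tp|)² = (V_DD − V_SG)/R.
Let x = V_SG − 0.806. Then 24.2 x² + x − 12.39 = 0, giving x = 0.696 V (positive root), so V_SG = 1.5 V.
I_D = (V_DD − V_SG)/R = (13.2 − 1.5) / 53.7 = 0.218 mA.

V_SG = 1.50 V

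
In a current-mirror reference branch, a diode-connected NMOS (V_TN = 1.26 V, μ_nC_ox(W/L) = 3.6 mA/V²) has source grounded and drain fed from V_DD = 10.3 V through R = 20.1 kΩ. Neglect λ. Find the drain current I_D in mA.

I_D = 0.426 mA

With gate tied to drain, V_GS = V_DS ≥ V_GS − V_TN, so the device is in saturation.
KCL at the drain: ½ k_n (V_GS − V_TN)² = (V_DD − V_GS)/R.
Let x = V_GS − 1.26. Then 36.2 x² + x − 9.04 = 0, giving x = 0.486 V (positive root), so V_GS = 1.75 V.
I_D = (V_DD − V_GS)/R = (10.3 − 1.75) / 20.1 = 0.426 mA.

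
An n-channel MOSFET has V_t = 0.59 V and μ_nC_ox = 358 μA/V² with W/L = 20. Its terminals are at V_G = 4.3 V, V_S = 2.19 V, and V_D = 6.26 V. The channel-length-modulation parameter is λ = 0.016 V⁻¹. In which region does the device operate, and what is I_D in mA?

V_GS = V_G − V_S = 4.3 − 2.19 = 2.11 V; V_DS = V_D − V_S = 6.26 − 2.19 = 4.07 V.
k_n = μ_nC_ox · (W/L) = 7.16 mA/V².
V_ov = V_GS − V_t = 2.11 − 0.59 = 1.52 V.
Since V_DS = 4.07 V ≥ V_ov = 1.52 V, the device is in saturation.
I_D = ½ k_n V_ov² (1 + λ V_DS) = 0.5 × 7.16 × 1.52² × (1 + 0.016 × 4.07) = 8.81 mA.

Saturation; I_D = 8.81 mA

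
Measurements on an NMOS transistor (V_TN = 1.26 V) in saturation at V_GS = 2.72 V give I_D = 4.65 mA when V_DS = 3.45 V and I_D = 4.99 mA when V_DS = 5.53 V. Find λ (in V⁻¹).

With V_GS fixed, I_D ∝ (1 + λ V_DS) in saturation, so I_D2/I_D1 = (1 + λ V_DS2)/(1 + λ V_DS1).
4.99/4.65 = 1.073 = (1 + 5.53 λ)/(1 + 3.45 λ).
Solving: λ (I_D1 V_DS2 − I_D2 V_DS1) = I_D2 − I_D1, so λ = (4.99 − 4.65) / (4.65 × 5.53 − 4.99 × 3.45) = 0.34 / 8.5 = 0.04 V⁻¹.

λ = 0.0400 V⁻¹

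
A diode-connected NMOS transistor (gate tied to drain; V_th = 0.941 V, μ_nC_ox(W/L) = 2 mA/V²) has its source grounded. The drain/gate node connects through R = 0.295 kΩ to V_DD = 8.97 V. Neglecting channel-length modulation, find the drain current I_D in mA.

With gate tied to drain, V_GS = V_DS ≥ V_GS − V_th, so the device is in saturation.
KCL at the drain: ½ k_n (V_GS − V_th)² = (V_DD − V_GS)/R.
Let x = V_GS − 0.941. Then 0.295 x² + x − 8.029 = 0, giving x = 3.79 V (positive root), so V_GS = 4.73 V.
I_D = (V_DD − V_GS)/R = (8.97 − 4.73) / 0.295 = 14.4 mA.

I_D = 14.4 mA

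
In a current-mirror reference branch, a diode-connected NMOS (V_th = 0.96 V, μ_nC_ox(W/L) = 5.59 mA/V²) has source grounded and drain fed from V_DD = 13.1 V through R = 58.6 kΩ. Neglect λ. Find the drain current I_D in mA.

I_D = 0.203 mA

With gate tied to drain, V_GS = V_DS ≥ V_GS − V_th, so the device is in saturation.
KCL at the drain: ½ k_n (V_GS − V_th)² = (V_DD − V_GS)/R.
Let x = V_GS − 0.96. Then 164 x² + x − 12.14 = 0, giving x = 0.269 V (positive root), so V_GS = 1.23 V.
I_D = (V_DD − V_GS)/R = (13.1 − 1.23) / 58.6 = 0.203 mA.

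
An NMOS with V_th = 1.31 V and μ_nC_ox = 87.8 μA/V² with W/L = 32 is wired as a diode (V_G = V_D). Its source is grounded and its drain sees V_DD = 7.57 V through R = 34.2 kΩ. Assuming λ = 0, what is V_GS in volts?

V_GS = 1.66 V

With gate tied to drain, V_GS = V_DS ≥ V_GS − V_th, so the device is in saturation.
k_n = μ_nC_ox · (W/L) = 2.81 mA/V².
KCL at the drain: ½ k_n (V_GS − V_th)² = (V_DD − V_GS)/R.
Let x = V_GS − 1.31. Then 48 x² + x − 6.26 = 0, giving x = 0.351 V (positive root), so V_GS = 1.66 V.
I_D = (V_DD − V_GS)/R = (7.57 − 1.66) / 34.2 = 0.173 mA.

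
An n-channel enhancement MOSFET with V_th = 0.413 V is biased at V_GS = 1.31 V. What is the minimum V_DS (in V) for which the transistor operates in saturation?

V_DS,sat = 0.897 V

The boundary between triode and saturation is V_DS = V_GS − V_th = V_ov.
V_ov = 1.31 − 0.413 = 0.897 V.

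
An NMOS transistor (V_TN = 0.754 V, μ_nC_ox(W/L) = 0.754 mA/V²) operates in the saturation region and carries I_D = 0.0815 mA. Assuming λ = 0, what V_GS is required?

In saturation I_D = ½ k_n (V_GS − V_TN)², so V_GS − V_TN = √(2 I_D / k_n) = √(2 × 0.0815 / 0.754) = 0.465 V.
V_GS = 0.754 + 0.465 = 1.22 V.

V_GS = 1.22 V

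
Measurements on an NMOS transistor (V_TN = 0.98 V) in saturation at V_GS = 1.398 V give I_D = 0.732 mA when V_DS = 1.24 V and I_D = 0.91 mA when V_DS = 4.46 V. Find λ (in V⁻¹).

With V_GS fixed, I_D ∝ (1 + λ V_DS) in saturation, so I_D2/I_D1 = (1 + λ V_DS2)/(1 + λ V_DS1).
0.91/0.732 = 1.243 = (1 + 4.46 λ)/(1 + 1.24 λ).
Solving: λ (I_D1 V_DS2 − I_D2 V_DS1) = I_D2 − I_D1, so λ = (0.91 − 0.732) / (0.732 × 4.46 − 0.91 × 1.24) = 0.178 / 2.14 = 0.0833 V⁻¹.

λ = 0.0833 V⁻¹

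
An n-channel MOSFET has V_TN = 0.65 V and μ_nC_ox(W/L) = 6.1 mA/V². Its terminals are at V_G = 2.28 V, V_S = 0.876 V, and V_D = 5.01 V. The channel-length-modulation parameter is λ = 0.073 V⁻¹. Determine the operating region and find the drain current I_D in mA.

Saturation; I_D = 2.26 mA

V_GS = V_G − V_S = 2.28 − 0.876 = 1.4 V; V_DS = V_D − V_S = 5.01 − 0.876 = 4.13 V.
V_ov = V_GS − V_TN = 1.4 − 0.65 = 0.754 V.
Since V_DS = 4.13 V ≥ V_ov = 0.754 V, the device is in saturation.
I_D = ½ k_n V_ov² (1 + λ V_DS) = 0.5 × 6.1 × 0.754² × (1 + 0.073 × 4.13) = 2.26 mA.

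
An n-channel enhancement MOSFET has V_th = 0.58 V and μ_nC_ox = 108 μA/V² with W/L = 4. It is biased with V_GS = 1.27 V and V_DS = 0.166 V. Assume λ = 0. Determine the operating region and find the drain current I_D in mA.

Triode; I_D = 0.0435 mA

k_n = μ_nC_ox · (W/L) = 0.432 mA/V².
V_ov = V_GS − V_th = 1.27 − 0.58 = 0.69 V.
Since V_DS = 0.166 V < V_ov = 0.69 V, the device is in the triode region.
I_D = k_n [V_ov · V_DS − ½ V_DS²] = 0.432 × [0.69 × 0.166 − 0.5 × 0.166²] = 0.0435 mA.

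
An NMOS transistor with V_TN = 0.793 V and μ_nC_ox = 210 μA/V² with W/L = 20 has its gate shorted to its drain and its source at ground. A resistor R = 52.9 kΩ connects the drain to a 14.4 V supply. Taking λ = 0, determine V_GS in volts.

V_GS = 1.14 V

With gate tied to drain, V_GS = V_DS ≥ V_GS − V_TN, so the device is in saturation.
k_n = μ_nC_ox · (W/L) = 4.2 mA/V².
KCL at the drain: ½ k_n (V_GS − V_TN)² = (V_DD − V_GS)/R.
Let x = V_GS − 0.793. Then 111 x² + x − 13.61 = 0, giving x = 0.346 V (positive root), so V_GS = 1.14 V.
I_D = (V_DD − V_GS)/R = (14.4 − 1.14) / 52.9 = 0.251 mA.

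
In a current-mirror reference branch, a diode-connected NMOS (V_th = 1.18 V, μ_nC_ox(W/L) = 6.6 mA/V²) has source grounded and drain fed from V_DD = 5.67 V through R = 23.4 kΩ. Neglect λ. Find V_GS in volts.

With gate tied to drain, V_GS = V_DS ≥ V_GS − V_th, so the device is in saturation.
KCL at the drain: ½ k_n (V_GS − V_th)² = (V_DD − V_GS)/R.
Let x = V_GS − 1.18. Then 77.2 x² + x − 4.49 = 0, giving x = 0.235 V (positive root), so V_GS = 1.41 V.
I_D = (V_DD − V_GS)/R = (5.67 − 1.41) / 23.4 = 0.182 mA.

V_GS = 1.41 V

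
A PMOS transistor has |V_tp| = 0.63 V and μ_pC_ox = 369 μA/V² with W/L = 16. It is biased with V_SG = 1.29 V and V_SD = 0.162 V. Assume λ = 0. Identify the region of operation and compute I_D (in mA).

Triode; I_D = 0.554 mA

k_p = μ_pC_ox · (W/L) = 5.904 mA/V².
V_ov = V_SG − |V_tp| = 1.29 − 0.63 = 0.66 V.
Since V_SD = 0.162 V < V_ov = 0.66 V, the device is in the triode region.
I_D = k_p [V_ov · V_SD − ½ V_SD²] = 5.904 × [0.66 × 0.162 − 0.5 × 0.162²] = 0.554 mA.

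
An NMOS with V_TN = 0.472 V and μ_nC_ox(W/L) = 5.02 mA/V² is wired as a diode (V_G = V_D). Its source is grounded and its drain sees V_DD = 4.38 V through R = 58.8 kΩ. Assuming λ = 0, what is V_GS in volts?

With gate tied to drain, V_GS = V_DS ≥ V_GS − V_TN, so the device is in saturation.
KCL at the drain: ½ k_n (V_GS − V_TN)² = (V_DD − V_GS)/R.
Let x = V_GS − 0.472. Then 148 x² + x − 3.908 = 0, giving x = 0.159 V (positive root), so V_GS = 0.631 V.
I_D = (V_DD − V_GS)/R = (4.38 − 0.631) / 58.8 = 0.0638 mA.

V_GS = 0.631 V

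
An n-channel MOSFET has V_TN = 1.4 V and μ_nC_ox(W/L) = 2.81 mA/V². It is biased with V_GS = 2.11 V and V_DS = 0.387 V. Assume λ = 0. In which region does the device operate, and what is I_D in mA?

Triode; I_D = 0.562 mA

V_ov = V_GS − V_TN = 2.11 − 1.4 = 0.71 V.
Since V_DS = 0.387 V < V_ov = 0.71 V, the device is in the triode region.
I_D = k_n [V_ov · V_DS − ½ V_DS²] = 2.81 × [0.71 × 0.387 − 0.5 × 0.387²] = 0.562 mA.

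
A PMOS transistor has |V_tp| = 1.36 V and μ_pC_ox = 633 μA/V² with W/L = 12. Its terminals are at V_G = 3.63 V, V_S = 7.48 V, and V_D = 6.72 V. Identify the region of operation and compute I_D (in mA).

V_SG = V_S − V_G = 7.48 − 3.63 = 3.85 V; V_SD = V_S − V_D = 7.48 − 6.72 = 0.76 V.
k_p = μ_pC_ox · (W/L) = 7.596 mA/V².
V_ov = V_SG − |V_tp| = 3.85 − 1.36 = 2.49 V.
Since V_SD = 0.76 V < V_ov = 2.49 V, the device is in the triode region.
I_D = k_p [V_ov · V_SD − ½ V_SD²] = 7.596 × [2.49 × 0.76 − 0.5 × 0.76²] = 12.2 mA.

Triode; I_D = 12.2 mA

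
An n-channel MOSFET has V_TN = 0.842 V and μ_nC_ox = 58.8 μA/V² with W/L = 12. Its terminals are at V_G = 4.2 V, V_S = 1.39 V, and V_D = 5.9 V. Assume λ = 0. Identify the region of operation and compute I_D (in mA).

V_GS = V_G − V_S = 4.2 − 1.39 = 2.81 V; V_DS = V_D − V_S = 5.9 − 1.39 = 4.51 V.
k_n = μ_nC_ox · (W/L) = 0.7056 mA/V².
V_ov = V_GS − V_TN = 2.81 − 0.842 = 1.97 V.
Since V_DS = 4.51 V ≥ V_ov = 1.97 V, the device is in saturation.
I_D = ½ k_n V_ov² = 0.5 × 0.7056 × 1.97² = 1.37 mA.

Saturation; I_D = 1.37 mA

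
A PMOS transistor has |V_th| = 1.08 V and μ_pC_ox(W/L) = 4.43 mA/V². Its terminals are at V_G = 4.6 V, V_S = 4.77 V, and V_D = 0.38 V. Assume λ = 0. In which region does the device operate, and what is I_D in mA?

V_SG = V_S − V_G = 4.77 − 4.6 = 0.17 V; V_SD = V_S − V_D = 4.77 − 0.38 = 4.39 V.
V_SG = 0.17 V < |V_th| = 1.08 V, so the transistor is in cutoff.

Cutoff; I_D = 0 mA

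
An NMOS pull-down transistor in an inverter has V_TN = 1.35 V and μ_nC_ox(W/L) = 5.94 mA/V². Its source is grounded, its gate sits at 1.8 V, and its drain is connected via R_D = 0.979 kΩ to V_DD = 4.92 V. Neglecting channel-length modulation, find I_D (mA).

V_GS = V_G = 1.8 V, so V_ov = 1.8 − 1.35 = 0.45 V.
Assume saturation: I_D = ½ k_n V_ov² = 0.5 × 5.94 × 0.45² = 0.601 mA, giving V_DS = V_DD − I_D R_D = 4.92 − 0.601 × 0.979 = 4.33 V.
V_DS = 4.33 V ≥ V_ov = 0.45 V, confirming saturation.

I_D = 0.601 mA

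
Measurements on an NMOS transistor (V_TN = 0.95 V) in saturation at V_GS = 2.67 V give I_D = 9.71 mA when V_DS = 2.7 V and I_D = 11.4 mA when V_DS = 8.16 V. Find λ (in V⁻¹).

With V_GS fixed, I_D ∝ (1 + λ V_DS) in saturation, so I_D2/I_D1 = (1 + λ V_DS2)/(1 + λ V_DS1).
11.4/9.71 = 1.174 = (1 + 8.16 λ)/(1 + 2.7 λ).
Solving: λ (I_D1 V_DS2 − I_D2 V_DS1) = I_D2 − I_D1, so λ = (11.4 − 9.71) / (9.71 × 8.16 − 11.4 × 2.7) = 1.69 / 48.5 = 0.0349 V⁻¹.

λ = 0.0349 V⁻¹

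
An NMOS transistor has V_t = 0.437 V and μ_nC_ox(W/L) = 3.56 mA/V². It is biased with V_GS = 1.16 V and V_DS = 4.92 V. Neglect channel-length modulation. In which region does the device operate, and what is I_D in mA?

Saturation; I_D = 0.930 mA

V_ov = V_GS − V_t = 1.16 − 0.437 = 0.723 V.
Since V_DS = 4.92 V ≥ V_ov = 0.723 V, the device is in saturation.
I_D = ½ k_n V_ov² = 0.5 × 3.56 × 0.723² = 0.93 mA.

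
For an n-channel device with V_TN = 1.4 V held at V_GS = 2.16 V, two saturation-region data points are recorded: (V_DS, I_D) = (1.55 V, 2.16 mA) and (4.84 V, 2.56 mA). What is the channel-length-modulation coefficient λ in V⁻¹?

λ = 0.0617 V⁻¹

With V_GS fixed, I_D ∝ (1 + λ V_DS) in saturation, so I_D2/I_D1 = (1 + λ V_DS2)/(1 + λ V_DS1).
2.56/2.16 = 1.185 = (1 + 4.84 λ)/(1 + 1.55 λ).
Solving: λ (I_D1 V_DS2 − I_D2 V_DS1) = I_D2 − I_D1, so λ = (2.56 − 2.16) / (2.16 × 4.84 − 2.56 × 1.55) = 0.4 / 6.49 = 0.0617 V⁻¹.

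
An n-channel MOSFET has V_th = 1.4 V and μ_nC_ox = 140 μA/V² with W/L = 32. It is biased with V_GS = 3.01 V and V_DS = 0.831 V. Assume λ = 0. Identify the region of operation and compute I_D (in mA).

k_n = μ_nC_ox · (W/L) = 4.48 mA/V².
V_ov = V_GS − V_th = 3.01 − 1.4 = 1.61 V.
Since V_DS = 0.831 V < V_ov = 1.61 V, the device is in the triode region.
I_D = k_n [V_ov · V_DS − ½ V_DS²] = 4.48 × [1.61 × 0.831 − 0.5 × 0.831²] = 4.45 mA.

Triode; I_D = 4.45 mA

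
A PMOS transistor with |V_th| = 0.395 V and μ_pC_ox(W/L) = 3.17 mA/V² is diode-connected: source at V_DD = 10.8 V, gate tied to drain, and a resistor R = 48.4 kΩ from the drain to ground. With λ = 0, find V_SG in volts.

With gate tied to drain, V_SG = V_SD ≥ V_SG − |V_th|, so the device is in saturation.
KCL at the drain: ½ k_p (V_SG − |V_th|)² = (V_DD − V_SG)/R.
Let x = V_SG − 0.395. Then 76.7 x² + x − 10.41 = 0, giving x = 0.362 V (positive root), so V_SG = 0.757 V.
I_D = (V_DD − V_SG)/R = (10.8 − 0.757) / 48.4 = 0.208 mA.

V_SG = 0.757 V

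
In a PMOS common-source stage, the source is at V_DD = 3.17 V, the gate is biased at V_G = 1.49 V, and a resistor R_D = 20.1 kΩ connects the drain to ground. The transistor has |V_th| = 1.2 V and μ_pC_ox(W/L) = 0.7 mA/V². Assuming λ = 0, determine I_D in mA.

I_D = 0.0806 mA

V_SG = V_DD − V_G = 3.17 − 1.49 = 1.68 V, so V_ov = 1.68 − 1.2 = 0.48 V.
Assume saturation: I_D = ½ k_p V_ov² = 0.5 × 0.7 × 0.48² = 0.0806 mA, giving V_SD = V_DD − I_D R_D = 3.17 − 0.0806 × 20.1 = 1.55 V.
V_SD = 1.55 V ≥ V_ov = 0.48 V, confirming saturation.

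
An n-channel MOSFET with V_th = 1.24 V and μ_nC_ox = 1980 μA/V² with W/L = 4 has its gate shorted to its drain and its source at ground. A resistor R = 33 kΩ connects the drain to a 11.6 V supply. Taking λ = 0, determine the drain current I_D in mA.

With gate tied to drain, V_GS = V_DS ≥ V_GS − V_th, so the device is in saturation.
k_n = μ_nC_ox · (W/L) = 7.92 mA/V².
KCL at the drain: ½ k_n (V_GS − V_th)² = (V_DD − V_GS)/R.
Let x = V_GS − 1.24. Then 131 x² + x − 10.36 = 0, giving x = 0.278 V (positive root), so V_GS = 1.52 V.
I_D = (V_DD − V_GS)/R = (11.6 − 1.52) / 33 = 0.306 mA.

I_D = 0.306 mA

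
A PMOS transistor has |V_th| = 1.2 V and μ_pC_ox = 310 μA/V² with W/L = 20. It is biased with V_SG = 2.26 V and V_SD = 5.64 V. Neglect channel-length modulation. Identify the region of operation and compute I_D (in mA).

Saturation; I_D = 3.48 mA

k_p = μ_pC_ox · (W/L) = 6.2 mA/V².
V_ov = V_SG − |V_th| = 2.26 − 1.2 = 1.06 V.
Since V_SD = 5.64 V ≥ V_ov = 1.06 V, the device is in saturation.
I_D = ½ k_p V_ov² = 0.5 × 6.2 × 1.06² = 3.48 mA.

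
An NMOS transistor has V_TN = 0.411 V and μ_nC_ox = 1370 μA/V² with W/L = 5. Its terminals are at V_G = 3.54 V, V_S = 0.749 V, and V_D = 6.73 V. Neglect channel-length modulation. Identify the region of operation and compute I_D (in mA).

Saturation; I_D = 19.4 mA

V_GS = V_G − V_S = 3.54 − 0.749 = 2.79 V; V_DS = V_D − V_S = 6.73 − 0.749 = 5.98 V.
k_n = μ_nC_ox · (W/L) = 6.85 mA/V².
V_ov = V_GS − V_TN = 2.79 − 0.411 = 2.38 V.
Since V_DS = 5.98 V ≥ V_ov = 2.38 V, the device is in saturation.
I_D = ½ k_n V_ov² = 0.5 × 6.85 × 2.38² = 19.4 mA.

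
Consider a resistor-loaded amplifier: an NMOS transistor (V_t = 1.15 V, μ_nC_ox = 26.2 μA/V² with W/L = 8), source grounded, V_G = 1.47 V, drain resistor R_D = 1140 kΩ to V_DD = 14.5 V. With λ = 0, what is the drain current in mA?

I_D = 0.0107 mA

V_GS = V_G = 1.47 V, so V_ov = 1.47 − 1.15 = 0.32 V.
k_n = μ_nC_ox · (W/L) = 0.2096 mA/V².
Assume saturation: I_D = ½ k_n V_ov² = 0.5 × 0.2096 × 0.32² = 0.0107 mA, giving V_DS = V_DD − I_D R_D = 14.5 − 0.0107 × 1140 = 2.27 V.
V_DS = 2.27 V ≥ V_ov = 0.32 V, confirming saturation.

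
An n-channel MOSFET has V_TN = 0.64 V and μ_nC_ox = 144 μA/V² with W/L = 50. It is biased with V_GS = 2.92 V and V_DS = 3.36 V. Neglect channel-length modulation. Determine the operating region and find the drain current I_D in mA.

Saturation; I_D = 18.7 mA

k_n = μ_nC_ox · (W/L) = 7.2 mA/V².
V_ov = V_GS − V_TN = 2.92 − 0.64 = 2.28 V.
Since V_DS = 3.36 V ≥ V_ov = 2.28 V, the device is in saturation.
I_D = ½ k_n V_ov² = 0.5 × 7.2 × 2.28² = 18.7 mA.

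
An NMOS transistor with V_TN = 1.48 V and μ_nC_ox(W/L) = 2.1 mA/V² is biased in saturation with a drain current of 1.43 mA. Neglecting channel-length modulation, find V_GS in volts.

In saturation I_D = ½ k_n (V_GS − V_TN)², so V_GS − V_TN = √(2 I_D / k_n) = √(2 × 1.43 / 2.1) = 1.17 V.
V_GS = 1.48 + 1.17 = 2.65 V.

V_GS = 2.65 V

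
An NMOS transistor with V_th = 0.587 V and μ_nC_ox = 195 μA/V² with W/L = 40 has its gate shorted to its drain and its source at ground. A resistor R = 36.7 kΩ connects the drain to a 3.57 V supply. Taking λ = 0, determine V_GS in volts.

V_GS = 0.728 V

With gate tied to drain, V_GS = V_DS ≥ V_GS − V_th, so the device is in saturation.
k_n = μ_nC_ox · (W/L) = 7.8 mA/V².
KCL at the drain: ½ k_n (V_GS − V_th)² = (V_DD − V_GS)/R.
Let x = V_GS − 0.587. Then 143 x² + x − 2.983 = 0, giving x = 0.141 V (positive root), so V_GS = 0.728 V.
I_D = (V_DD − V_GS)/R = (3.57 − 0.728) / 36.7 = 0.0774 mA.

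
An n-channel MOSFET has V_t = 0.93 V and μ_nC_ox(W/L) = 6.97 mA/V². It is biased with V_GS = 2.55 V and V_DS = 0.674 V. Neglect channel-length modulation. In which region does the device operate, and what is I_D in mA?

V_ov = V_GS − V_t = 2.55 − 0.93 = 1.62 V.
Since V_DS = 0.674 V < V_ov = 1.62 V, the device is in the triode region.
I_D = k_n [V_ov · V_DS − ½ V_DS²] = 6.97 × [1.62 × 0.674 − 0.5 × 0.674²] = 6.03 mA.

Triode; I_D = 6.03 mA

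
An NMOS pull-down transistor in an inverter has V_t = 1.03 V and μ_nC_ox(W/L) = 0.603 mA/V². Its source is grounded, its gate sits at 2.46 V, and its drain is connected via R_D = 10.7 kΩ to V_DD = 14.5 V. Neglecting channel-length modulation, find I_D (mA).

V_GS = V_G = 2.46 V, so V_ov = 2.46 − 1.03 = 1.43 V.
Assume saturation: I_D = ½ k_n V_ov² = 0.5 × 0.603 × 1.43² = 0.617 mA, giving V_DS = V_DD − I_D R_D = 14.5 − 0.617 × 10.7 = 7.9 V.
V_DS = 7.9 V ≥ V_ov = 1.43 V, confirming saturation.

I_D = 0.617 mA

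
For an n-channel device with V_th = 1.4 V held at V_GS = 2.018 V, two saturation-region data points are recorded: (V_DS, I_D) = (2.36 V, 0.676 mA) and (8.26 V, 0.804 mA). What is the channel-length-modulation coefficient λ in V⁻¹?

With V_GS fixed, I_D ∝ (1 + λ V_DS) in saturation, so I_D2/I_D1 = (1 + λ V_DS2)/(1 + λ V_DS1).
0.804/0.676 = 1.189 = (1 + 8.26 λ)/(1 + 2.36 λ).
Solving: λ (I_D1 V_DS2 − I_D2 V_DS1) = I_D2 − I_D1, so λ = (0.804 − 0.676) / (0.676 × 8.26 − 0.804 × 2.36) = 0.128 / 3.69 = 0.0347 V⁻¹.

λ = 0.0347 V⁻¹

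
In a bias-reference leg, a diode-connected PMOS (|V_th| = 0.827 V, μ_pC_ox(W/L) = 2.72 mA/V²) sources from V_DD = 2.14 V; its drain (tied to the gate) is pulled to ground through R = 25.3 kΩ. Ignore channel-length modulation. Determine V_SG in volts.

With gate tied to drain, V_SG = V_SD ≥ V_SG − |V_th|, so the device is in saturation.
KCL at the drain: ½ k_p (V_SG − |V_th|)² = (V_DD − V_SG)/R.
Let x = V_SG − 0.827. Then 34.4 x² + x − 1.313 = 0, giving x = 0.181 V (positive root), so V_SG = 1.01 V.
I_D = (V_DD − V_SG)/R = (2.14 − 1.01) / 25.3 = 0.0447 mA.

V_SG = 1.01 V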